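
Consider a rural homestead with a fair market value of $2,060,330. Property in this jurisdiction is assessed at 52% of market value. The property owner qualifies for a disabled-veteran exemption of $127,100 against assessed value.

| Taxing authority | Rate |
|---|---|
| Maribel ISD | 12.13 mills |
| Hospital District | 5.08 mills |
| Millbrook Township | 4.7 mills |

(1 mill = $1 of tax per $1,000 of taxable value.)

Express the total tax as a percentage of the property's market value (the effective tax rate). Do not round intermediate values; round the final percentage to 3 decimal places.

1.004%

Assessed value = $2,060,330 × 0.52 = $1,071,371.6
Taxable value = $1,071,371.6 − $127,100 = $944,271.6
Maribel ISD: $944,271.6 × 0.01213 = $11,454.014508
Hospital District: $944,271.6 × 0.00508 = $4,796.899728
Millbrook Township: $944,271.6 × 0.0047 = $4,438.07652
Total tax = $20,688.990756
Effective rate = $20,688.990756 ÷ $2,060,330 = 1.004% of market value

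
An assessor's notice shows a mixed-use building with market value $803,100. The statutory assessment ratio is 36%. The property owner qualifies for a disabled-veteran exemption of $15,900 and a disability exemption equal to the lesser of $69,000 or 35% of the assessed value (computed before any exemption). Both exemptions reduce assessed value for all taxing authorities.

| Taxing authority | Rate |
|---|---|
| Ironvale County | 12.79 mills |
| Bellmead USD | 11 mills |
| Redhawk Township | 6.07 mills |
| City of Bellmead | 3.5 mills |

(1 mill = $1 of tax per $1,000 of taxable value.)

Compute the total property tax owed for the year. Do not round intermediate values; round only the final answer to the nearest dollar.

$6,813

Assessed value = $803,100 × 0.36 = $289,116
Disability exemption = min($69,000, 35% × $289,116) = min($69,000, $101,190.6) = $69,000 (dollar cap binds)
Taxable value = $289,116 − $15,900 − $69,000 = $204,216
Ironvale County: $204,216 × 0.01279 = $2,611.92264
Bellmead USD: $204,216 × 0.011 = $2,246.376
Redhawk Township: $204,216 × 0.00607 = $1,239.59112
City of Bellmead: $204,216 × 0.0035 = $714.756
Total = $6,812.64576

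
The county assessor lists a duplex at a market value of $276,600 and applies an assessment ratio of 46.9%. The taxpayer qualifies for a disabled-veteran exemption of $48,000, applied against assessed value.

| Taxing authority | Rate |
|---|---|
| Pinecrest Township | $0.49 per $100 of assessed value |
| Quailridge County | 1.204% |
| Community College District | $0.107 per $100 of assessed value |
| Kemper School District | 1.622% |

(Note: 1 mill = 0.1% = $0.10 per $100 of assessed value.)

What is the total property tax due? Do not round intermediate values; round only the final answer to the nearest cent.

Assessed value = $276,600 × 0.469 = $129,725.4
Taxable value = $129,725.4 − $48,000 = $81,725.4
Pinecrest Township: $81,725.4 × 0.0049 = $400.45446
Quailridge County: $81,725.4 × 0.01204 = $983.973816
Community College District: $81,725.4 × 0.00107 = $87.446178
Kemper School District: $81,725.4 × 0.01622 = $1,325.585988
Total = $2,797.460442

$2,797.46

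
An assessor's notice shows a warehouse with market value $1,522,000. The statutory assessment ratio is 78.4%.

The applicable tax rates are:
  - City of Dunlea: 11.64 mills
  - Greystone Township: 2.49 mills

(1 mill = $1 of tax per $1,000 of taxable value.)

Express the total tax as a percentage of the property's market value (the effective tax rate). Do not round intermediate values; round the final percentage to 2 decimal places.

Assessed value = $1,522,000 × 0.784 = $1,193,248
City of Dunlea: $1,193,248 × 0.01164 = $13,889.40672
Greystone Township: $1,193,248 × 0.00249 = $2,971.18752
Total tax = $16,860.59424
Effective rate = $16,860.59424 ÷ $1,522,000 = 1.11% of market value

1.11%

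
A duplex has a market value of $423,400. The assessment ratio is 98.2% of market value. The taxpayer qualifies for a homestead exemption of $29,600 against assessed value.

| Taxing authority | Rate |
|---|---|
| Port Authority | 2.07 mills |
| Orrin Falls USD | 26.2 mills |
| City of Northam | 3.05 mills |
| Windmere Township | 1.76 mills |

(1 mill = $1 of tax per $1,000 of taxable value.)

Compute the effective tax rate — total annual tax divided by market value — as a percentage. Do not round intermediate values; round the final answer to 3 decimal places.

Assessed value = $423,400 × 0.982 = $415,778.8
Taxable value = $415,778.8 − $29,600 = $386,178.8
Port Authority: $386,178.8 × 0.00207 = $799.390116
Orrin Falls USD: $386,178.8 × 0.0262 = $10,117.88456
City of Northam: $386,178.8 × 0.00305 = $1,177.84534
Windmere Township: $386,178.8 × 0.00176 = $679.674688
Total tax = $12,774.794704
Effective rate = $12,774.794704 ÷ $423,400 = 3.017% of market value

3.017%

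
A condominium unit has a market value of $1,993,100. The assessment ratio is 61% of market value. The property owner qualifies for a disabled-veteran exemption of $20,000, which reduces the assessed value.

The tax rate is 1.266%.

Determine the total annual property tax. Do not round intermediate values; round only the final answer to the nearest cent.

$15,138.71

Assessed value = $1,993,100 × 0.61 = $1,215,791
Taxable value = $1,215,791 − $20,000 = $1,195,791
Tax = $1,195,791 × 0.01266 = $15,138.71406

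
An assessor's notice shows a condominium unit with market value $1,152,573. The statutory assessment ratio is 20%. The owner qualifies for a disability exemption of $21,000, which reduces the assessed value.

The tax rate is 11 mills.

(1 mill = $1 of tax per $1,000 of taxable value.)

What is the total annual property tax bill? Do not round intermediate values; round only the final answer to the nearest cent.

$2,304.66

Assessed value = $1,152,573 × 0.2 = $230,514.6
Taxable value = $230,514.6 − $21,000 = $209,514.6
Tax = $209,514.6 × 0.011 = $2,304.6606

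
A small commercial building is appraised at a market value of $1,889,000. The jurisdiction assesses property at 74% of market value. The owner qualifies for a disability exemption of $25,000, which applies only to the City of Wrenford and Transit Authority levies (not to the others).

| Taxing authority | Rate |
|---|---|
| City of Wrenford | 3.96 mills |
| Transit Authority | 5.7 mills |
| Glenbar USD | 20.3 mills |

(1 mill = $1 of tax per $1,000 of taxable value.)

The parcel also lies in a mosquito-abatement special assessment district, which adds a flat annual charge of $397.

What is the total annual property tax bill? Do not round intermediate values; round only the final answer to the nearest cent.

$42,035.39

Assessed value = $1,889,000 × 0.74 = $1,397,860
City of Wrenford: ($1,397,860 − $25,000) × 0.00396 = $1,372,860 × 0.00396 = $5,436.5256
Transit Authority: ($1,397,860 − $25,000) × 0.0057 = $1,372,860 × 0.0057 = $7,825.302
Glenbar USD: $1,397,860 × 0.0203 = $28,376.558
Levies subtotal = $41,638.3856
Total = $41,638.3856 + $397 = $42,035.3856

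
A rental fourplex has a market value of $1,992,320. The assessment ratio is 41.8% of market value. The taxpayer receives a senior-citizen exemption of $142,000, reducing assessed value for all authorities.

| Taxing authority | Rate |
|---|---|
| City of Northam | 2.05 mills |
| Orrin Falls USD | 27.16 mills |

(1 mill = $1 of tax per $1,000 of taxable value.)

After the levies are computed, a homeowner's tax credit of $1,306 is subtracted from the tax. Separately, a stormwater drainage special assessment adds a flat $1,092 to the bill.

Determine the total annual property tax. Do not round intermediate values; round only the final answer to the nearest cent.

$19,963.97

Assessed value = $1,992,320 × 0.418 = $832,789.76
Taxable value = $832,789.76 − $142,000 = $690,789.76
City of Northam: $690,789.76 × 0.00205 = $1,416.119008
Orrin Falls USD: $690,789.76 × 0.02716 = $18,761.8498816
Levies subtotal = $20,177.9688896
After credit = $20,177.9688896 − $1,306 = $18,871.9688896
Total = $18,871.9688896 + $1,092 = $19,963.9688896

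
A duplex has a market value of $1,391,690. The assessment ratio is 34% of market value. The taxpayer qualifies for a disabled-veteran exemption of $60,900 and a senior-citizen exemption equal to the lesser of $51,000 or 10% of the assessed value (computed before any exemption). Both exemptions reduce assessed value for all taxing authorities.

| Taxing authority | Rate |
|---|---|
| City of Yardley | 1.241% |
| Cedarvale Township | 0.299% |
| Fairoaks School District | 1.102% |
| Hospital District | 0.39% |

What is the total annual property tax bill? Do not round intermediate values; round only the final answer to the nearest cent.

Assessed value = $1,391,690 × 0.34 = $473,174.6
Senior-citizen exemption = min($51,000, 10% × $473,174.6) = min($51,000, $47,317.46) = $47,317.46 (percentage binds)
Taxable value = $473,174.6 − $60,900 − $47,317.46 = $364,957.14
City of Yardley: $364,957.14 × 0.01241 = $4,529.1181074
Cedarvale Township: $364,957.14 × 0.00299 = $1,091.2218486
Fairoaks School District: $364,957.14 × 0.01102 = $4,021.8276828
Hospital District: $364,957.14 × 0.0039 = $1,423.332846
Total = $11,065.5004848

$11,065.50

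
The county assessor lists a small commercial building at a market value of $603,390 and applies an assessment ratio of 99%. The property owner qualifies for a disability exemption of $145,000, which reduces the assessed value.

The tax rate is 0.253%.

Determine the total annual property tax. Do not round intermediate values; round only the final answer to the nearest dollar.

$1,144

Assessed value = $603,390 × 0.99 = $597,356.1
Taxable value = $597,356.1 − $145,000 = $452,356.1
Tax = $452,356.1 × 0.00253 = $1,144.460933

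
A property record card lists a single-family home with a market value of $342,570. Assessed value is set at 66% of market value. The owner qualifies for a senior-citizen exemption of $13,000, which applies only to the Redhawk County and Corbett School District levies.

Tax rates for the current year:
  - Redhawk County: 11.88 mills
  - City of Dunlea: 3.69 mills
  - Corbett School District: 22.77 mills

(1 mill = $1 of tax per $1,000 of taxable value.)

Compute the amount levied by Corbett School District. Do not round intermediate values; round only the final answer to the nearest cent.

$4,852.20

Assessed value = $342,570 × 0.66 = $226,096.2
Corbett School District taxable value = $226,096.2 − $13,000 = $213,096.2
Corbett School District levy = $213,096.2 × 0.02277 = $4,852.200474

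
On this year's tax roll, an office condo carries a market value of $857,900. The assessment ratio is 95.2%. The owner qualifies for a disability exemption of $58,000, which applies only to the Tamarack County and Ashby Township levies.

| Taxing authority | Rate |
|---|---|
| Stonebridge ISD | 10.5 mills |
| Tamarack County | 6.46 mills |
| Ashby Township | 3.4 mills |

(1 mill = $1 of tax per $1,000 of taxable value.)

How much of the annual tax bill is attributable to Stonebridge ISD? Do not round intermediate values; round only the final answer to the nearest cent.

Assessed value = $857,900 × 0.952 = $816,720.8
Stonebridge ISD taxable value = $816,720.8 (exemption does not apply)
Stonebridge ISD levy = $816,720.8 × 0.0105 = $8,575.5684

$8,575.57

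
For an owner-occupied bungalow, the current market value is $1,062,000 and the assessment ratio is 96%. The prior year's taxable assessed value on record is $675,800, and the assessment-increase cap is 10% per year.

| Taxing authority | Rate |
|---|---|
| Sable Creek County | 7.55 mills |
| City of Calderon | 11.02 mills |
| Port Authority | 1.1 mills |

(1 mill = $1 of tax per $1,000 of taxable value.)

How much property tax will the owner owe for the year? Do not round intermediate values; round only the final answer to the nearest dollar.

Uncapped assessed value = $1,062,000 × 0.96 = $1,019,520
Cap limit = $675,800 × 1.1 = $743,380
Taxable assessed value = min($1,019,520, $743,380) = $743,380 (cap binds)
Sable Creek County: $743,380 × 0.00755 = $5,612.519
City of Calderon: $743,380 × 0.01102 = $8,192.0476
Port Authority: $743,380 × 0.0011 = $817.718
Total = $14,622.2846

$14,622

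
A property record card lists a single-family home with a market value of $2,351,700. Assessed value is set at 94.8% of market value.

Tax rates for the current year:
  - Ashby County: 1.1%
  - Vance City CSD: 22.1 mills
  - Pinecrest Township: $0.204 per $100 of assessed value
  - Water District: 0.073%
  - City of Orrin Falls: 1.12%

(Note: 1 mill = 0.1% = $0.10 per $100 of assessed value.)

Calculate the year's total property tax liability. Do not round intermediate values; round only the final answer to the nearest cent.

$104,938.40

Assessed value = $2,351,700 × 0.948 = $2,229,411.6
Ashby County: $2,229,411.6 × 0.011 = $24,523.5276
Vance City CSD: $2,229,411.6 × 0.0221 = $49,269.99636
Pinecrest Township: $2,229,411.6 × 0.00204 = $4,547.999664
Water District: $2,229,411.6 × 0.00073 = $1,627.470468
City of Orrin Falls: $2,229,411.6 × 0.0112 = $24,969.40992
Total = $104,938.404012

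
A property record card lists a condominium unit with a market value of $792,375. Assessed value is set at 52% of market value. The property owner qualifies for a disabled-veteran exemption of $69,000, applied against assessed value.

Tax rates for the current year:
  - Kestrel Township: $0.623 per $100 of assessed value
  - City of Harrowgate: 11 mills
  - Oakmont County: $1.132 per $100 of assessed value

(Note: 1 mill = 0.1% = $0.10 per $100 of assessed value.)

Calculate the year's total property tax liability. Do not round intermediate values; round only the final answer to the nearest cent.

$9,793.65

Assessed value = $792,375 × 0.52 = $412,035
Taxable value = $412,035 − $69,000 = $343,035
Kestrel Township: $343,035 × 0.00623 = $2,137.10805
City of Harrowgate: $343,035 × 0.011 = $3,773.385
Oakmont County: $343,035 × 0.01132 = $3,883.1562
Total = $9,793.64925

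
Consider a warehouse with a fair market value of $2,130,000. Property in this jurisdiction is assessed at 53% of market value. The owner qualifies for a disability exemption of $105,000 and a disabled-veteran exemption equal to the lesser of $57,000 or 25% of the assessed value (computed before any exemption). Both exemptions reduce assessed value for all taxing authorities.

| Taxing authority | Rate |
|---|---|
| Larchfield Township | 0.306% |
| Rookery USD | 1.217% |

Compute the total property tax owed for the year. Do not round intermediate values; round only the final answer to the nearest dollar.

Assessed value = $2,130,000 × 0.53 = $1,128,900
Disabled-veteran exemption = min($57,000, 25% × $1,128,900) = min($57,000, $282,225) = $57,000 (dollar cap binds)
Taxable value = $1,128,900 − $105,000 − $57,000 = $966,900
Larchfield Township: $966,900 × 0.00306 = $2,958.714
Rookery USD: $966,900 × 0.01217 = $11,767.173
Total = $14,725.887

$14,726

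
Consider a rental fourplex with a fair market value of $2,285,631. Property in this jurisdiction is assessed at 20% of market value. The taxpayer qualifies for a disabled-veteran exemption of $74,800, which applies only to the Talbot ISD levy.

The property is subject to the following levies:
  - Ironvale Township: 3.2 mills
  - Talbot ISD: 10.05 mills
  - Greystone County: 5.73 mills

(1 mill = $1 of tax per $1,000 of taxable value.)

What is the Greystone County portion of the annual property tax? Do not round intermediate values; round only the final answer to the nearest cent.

Assessed value = $2,285,631 × 0.2 = $457,126.2
Greystone County taxable value = $457,126.2 (exemption does not apply)
Greystone County levy = $457,126.2 × 0.00573 = $2,619.333126

$2,619.33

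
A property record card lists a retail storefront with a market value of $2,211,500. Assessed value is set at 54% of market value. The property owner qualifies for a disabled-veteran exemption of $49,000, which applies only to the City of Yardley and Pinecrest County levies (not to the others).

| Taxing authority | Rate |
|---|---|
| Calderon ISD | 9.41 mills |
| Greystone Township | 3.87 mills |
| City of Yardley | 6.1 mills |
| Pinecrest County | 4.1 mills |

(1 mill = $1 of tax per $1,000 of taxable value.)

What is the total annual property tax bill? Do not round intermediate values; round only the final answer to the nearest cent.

Assessed value = $2,211,500 × 0.54 = $1,194,210
Calderon ISD: $1,194,210 × 0.00941 = $11,237.5161
Greystone Township: $1,194,210 × 0.00387 = $4,621.5927
City of Yardley: ($1,194,210 − $49,000) × 0.0061 = $1,145,210 × 0.0061 = $6,985.781
Pinecrest County: ($1,194,210 − $49,000) × 0.0041 = $1,145,210 × 0.0041 = $4,695.361
Total = $27,540.2508

$27,540.25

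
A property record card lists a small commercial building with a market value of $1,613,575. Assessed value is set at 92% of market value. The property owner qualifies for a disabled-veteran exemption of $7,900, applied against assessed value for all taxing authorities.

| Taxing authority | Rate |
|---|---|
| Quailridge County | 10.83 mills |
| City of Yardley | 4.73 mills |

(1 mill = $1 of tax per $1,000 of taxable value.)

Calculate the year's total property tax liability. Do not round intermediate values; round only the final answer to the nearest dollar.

Assessed value = $1,613,575 × 0.92 = $1,484,489
Taxable value = $1,484,489 − $7,900 = $1,476,589
Quailridge County: $1,476,589 × 0.01083 = $15,991.45887
City of Yardley: $1,476,589 × 0.00473 = $6,984.26597
Total = $15,991.45887 + $6,984.26597 = $22,975.72484

$22,976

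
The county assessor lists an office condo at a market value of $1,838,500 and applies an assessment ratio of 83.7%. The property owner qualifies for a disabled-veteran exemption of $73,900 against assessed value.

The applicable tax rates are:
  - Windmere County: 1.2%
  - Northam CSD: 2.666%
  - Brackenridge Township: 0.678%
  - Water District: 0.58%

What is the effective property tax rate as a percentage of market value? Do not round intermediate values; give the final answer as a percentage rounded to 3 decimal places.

Assessed value = $1,838,500 × 0.837 = $1,538,824.5
Taxable value = $1,538,824.5 − $73,900 = $1,464,924.5
Windmere County: $1,464,924.5 × 0.012 = $17,579.094
Northam CSD: $1,464,924.5 × 0.02666 = $39,054.88717
Brackenridge Township: $1,464,924.5 × 0.00678 = $9,932.18811
Water District: $1,464,924.5 × 0.0058 = $8,496.5621
Total tax = $75,062.73138
Effective rate = $75,062.73138 ÷ $1,838,500 = 4.083% of market value

4.083%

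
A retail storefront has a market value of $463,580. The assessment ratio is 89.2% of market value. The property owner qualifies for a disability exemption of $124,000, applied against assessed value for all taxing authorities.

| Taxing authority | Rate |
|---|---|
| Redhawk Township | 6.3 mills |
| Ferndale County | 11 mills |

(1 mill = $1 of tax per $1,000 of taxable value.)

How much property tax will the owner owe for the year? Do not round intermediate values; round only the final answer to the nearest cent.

$5,008.58

Assessed value = $463,580 × 0.892 = $413,513.36
Taxable value = $413,513.36 − $124,000 = $289,513.36
Redhawk Township: $289,513.36 × 0.0063 = $1,823.934168
Ferndale County: $289,513.36 × 0.011 = $3,184.64696
Total = $1,823.934168 + $3,184.64696 = $5,008.581128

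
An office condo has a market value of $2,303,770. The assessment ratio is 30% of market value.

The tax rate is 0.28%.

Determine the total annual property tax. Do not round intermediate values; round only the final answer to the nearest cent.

$1,935.17

Assessed value = $2,303,770 × 0.3 = $691,131
Tax = $691,131 × 0.0028 = $1,935.1668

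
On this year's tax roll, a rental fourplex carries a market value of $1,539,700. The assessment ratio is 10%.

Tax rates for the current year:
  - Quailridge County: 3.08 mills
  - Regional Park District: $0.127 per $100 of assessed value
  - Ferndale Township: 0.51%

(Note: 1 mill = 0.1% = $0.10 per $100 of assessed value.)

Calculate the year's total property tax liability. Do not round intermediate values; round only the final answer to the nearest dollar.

Assessed value = $1,539,700 × 0.1 = $153,970
Quailridge County: $153,970 × 0.00308 = $474.2276
Regional Park District: $153,970 × 0.00127 = $195.5419
Ferndale Township: $153,970 × 0.0051 = $785.247
Total = $1,455.0165

$1,455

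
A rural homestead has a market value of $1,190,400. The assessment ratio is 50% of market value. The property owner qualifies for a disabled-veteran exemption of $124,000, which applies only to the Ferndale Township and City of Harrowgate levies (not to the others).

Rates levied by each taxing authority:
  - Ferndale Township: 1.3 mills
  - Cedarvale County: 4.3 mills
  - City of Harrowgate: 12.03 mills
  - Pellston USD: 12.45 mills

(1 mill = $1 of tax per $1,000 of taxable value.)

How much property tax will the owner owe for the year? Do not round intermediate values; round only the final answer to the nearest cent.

$16,250.70

Assessed value = $1,190,400 × 0.5 = $595,200
Ferndale Township: ($595,200 − $124,000) × 0.0013 = $471,200 × 0.0013 = $612.56
Cedarvale County: $595,200 × 0.0043 = $2,559.36
City of Harrowgate: ($595,200 − $124,000) × 0.01203 = $471,200 × 0.01203 = $5,668.536
Pellston USD: $595,200 × 0.01245 = $7,410.24
Total = $16,250.696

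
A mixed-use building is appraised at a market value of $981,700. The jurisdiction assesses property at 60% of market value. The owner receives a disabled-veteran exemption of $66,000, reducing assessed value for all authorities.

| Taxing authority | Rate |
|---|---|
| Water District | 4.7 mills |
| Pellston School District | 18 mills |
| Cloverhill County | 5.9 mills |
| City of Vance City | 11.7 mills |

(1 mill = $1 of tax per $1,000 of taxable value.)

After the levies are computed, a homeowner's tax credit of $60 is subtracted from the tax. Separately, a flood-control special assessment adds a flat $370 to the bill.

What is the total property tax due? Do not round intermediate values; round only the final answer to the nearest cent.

Assessed value = $981,700 × 0.6 = $589,020
Taxable value = $589,020 − $66,000 = $523,020
Water District: $523,020 × 0.0047 = $2,458.194
Pellston School District: $523,020 × 0.018 = $9,414.36
Cloverhill County: $523,020 × 0.0059 = $3,085.818
City of Vance City: $523,020 × 0.0117 = $6,119.334
Levies subtotal = $21,077.706
After credit = $21,077.706 − $60 = $21,017.706
Total = $21,017.706 + $370 = $21,387.706

$21,387.71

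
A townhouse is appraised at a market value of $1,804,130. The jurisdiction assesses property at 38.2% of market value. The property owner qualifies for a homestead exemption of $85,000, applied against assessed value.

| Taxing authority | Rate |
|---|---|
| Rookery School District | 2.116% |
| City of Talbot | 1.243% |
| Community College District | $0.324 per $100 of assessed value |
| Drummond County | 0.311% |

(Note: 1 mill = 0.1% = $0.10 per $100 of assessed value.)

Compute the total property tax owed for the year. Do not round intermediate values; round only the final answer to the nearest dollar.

$24,131

Assessed value = $1,804,130 × 0.382 = $689,177.66
Taxable value = $689,177.66 − $85,000 = $604,177.66
Rookery School District: $604,177.66 × 0.02116 = $12,784.3992856
City of Talbot: $604,177.66 × 0.01243 = $7,509.9283138
Community College District: $604,177.66 × 0.00324 = $1,957.5356184
Drummond County: $604,177.66 × 0.00311 = $1,878.9925226
Total = $24,130.8557404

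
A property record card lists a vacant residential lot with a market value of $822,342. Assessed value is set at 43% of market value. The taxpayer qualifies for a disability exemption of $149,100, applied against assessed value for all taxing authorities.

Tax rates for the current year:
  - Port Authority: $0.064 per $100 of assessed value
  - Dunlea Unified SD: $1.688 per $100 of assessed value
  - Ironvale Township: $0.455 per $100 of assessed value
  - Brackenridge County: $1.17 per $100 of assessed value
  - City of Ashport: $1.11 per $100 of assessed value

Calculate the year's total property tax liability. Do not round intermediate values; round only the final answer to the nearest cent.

$9,176.23

Assessed value = $822,342 × 0.43 = $353,607.06
Taxable value = $353,607.06 − $149,100 = $204,507.06
Port Authority: $204,507.06 × 0.00064 = $130.8845184
Dunlea Unified SD: $204,507.06 × 0.01688 = $3,452.0791728
Ironvale Township: $204,507.06 × 0.00455 = $930.507123
Brackenridge County: $204,507.06 × 0.0117 = $2,392.732602
City of Ashport: $204,507.06 × 0.0111 = $2,270.028366
Total = $130.8845184 + $3,452.0791728 + $930.507123 + $2,392.732602 + $2,270.028366 = $9,176.2317822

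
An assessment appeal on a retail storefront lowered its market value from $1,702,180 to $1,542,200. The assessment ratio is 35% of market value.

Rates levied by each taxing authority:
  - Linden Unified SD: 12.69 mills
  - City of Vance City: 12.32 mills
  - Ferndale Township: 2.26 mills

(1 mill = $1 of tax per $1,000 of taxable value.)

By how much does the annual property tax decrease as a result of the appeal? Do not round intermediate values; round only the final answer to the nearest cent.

Old assessed value = $1,702,180 × 0.35 = $595,763
New assessed value = $1,542,200 × 0.35 = $539,770
Combined rate = 0.01269 + 0.01232 + 0.00226 = 0.02727
Old tax = $595,763 × 0.02727 = $16,246.45701
New tax = $539,770 × 0.02727 = $14,719.5279
Reduction = $16,246.45701 − $14,719.5279 = $1,526.92911

$1,526.93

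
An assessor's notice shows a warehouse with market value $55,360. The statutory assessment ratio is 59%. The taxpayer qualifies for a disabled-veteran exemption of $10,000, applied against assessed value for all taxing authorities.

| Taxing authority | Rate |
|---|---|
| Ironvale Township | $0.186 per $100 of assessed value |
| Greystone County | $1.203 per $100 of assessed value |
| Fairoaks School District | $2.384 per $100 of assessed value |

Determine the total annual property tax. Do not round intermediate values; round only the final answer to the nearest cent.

Assessed value = $55,360 × 0.59 = $32,662.4
Taxable value = $32,662.4 − $10,000 = $22,662.4
Ironvale Township: $22,662.4 × 0.00186 = $42.152064
Greystone County: $22,662.4 × 0.01203 = $272.628672
Fairoaks School District: $22,662.4 × 0.02384 = $540.271616
Total = $42.152064 + $272.628672 + $540.271616 = $855.052352

$855.05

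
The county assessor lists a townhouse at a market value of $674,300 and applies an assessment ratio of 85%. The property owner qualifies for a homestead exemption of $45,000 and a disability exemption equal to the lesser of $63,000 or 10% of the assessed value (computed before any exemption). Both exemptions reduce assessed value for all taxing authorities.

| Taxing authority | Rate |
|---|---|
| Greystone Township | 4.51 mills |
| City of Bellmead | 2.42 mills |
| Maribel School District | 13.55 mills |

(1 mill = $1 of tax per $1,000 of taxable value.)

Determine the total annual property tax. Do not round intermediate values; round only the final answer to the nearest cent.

$9,642.79

Assessed value = $674,300 × 0.85 = $573,155
Disability exemption = min($63,000, 10% × $573,155) = min($63,000, $57,315.5) = $57,315.5 (percentage binds)
Taxable value = $573,155 − $45,000 − $57,315.5 = $470,839.5
Greystone Township: $470,839.5 × 0.00451 = $2,123.486145
City of Bellmead: $470,839.5 × 0.00242 = $1,139.43159
Maribel School District: $470,839.5 × 0.01355 = $6,379.875225
Total = $9,642.79296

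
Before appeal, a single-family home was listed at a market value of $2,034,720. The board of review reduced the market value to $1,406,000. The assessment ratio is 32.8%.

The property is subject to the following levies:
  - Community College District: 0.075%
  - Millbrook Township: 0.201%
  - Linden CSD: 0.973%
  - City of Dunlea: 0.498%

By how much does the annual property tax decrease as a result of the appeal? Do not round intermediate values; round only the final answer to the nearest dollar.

$3,603

Old assessed value = $2,034,720 × 0.328 = $667,388.16
New assessed value = $1,406,000 × 0.328 = $461,168
Combined rate = 0.00075 + 0.00201 + 0.00973 + 0.00498 = 0.01747
Old tax = $667,388.16 × 0.01747 = $11,659.2711552
New tax = $461,168 × 0.01747 = $8,056.60496
Reduction = $11,659.2711552 − $8,056.60496 = $3,602.6661952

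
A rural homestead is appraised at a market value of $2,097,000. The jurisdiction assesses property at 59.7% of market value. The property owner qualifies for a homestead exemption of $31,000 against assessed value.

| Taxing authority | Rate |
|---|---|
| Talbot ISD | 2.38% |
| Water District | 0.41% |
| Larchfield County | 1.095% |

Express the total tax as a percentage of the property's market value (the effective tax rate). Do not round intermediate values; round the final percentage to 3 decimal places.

2.262%

Assessed value = $2,097,000 × 0.597 = $1,251,909
Taxable value = $1,251,909 − $31,000 = $1,220,909
Talbot ISD: $1,220,909 × 0.0238 = $29,057.6342
Water District: $1,220,909 × 0.0041 = $5,005.7269
Larchfield County: $1,220,909 × 0.01095 = $13,368.95355
Total tax = $47,432.31465
Effective rate = $47,432.31465 ÷ $2,097,000 = 2.262% of market value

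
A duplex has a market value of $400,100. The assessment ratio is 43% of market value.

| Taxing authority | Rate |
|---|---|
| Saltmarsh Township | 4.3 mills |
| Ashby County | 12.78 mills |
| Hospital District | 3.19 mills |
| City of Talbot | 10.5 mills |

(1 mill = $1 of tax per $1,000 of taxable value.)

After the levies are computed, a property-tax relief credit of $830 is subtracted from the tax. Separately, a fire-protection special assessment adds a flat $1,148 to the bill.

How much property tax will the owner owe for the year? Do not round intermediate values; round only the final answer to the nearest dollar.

Assessed value = $400,100 × 0.43 = $172,043
Saltmarsh Township: $172,043 × 0.0043 = $739.7849
Ashby County: $172,043 × 0.01278 = $2,198.70954
Hospital District: $172,043 × 0.00319 = $548.81717
City of Talbot: $172,043 × 0.0105 = $1,806.4515
Levies subtotal = $5,293.76311
After credit = $5,293.76311 − $830 = $4,463.76311
Total = $4,463.76311 + $1,148 = $5,611.76311

$5,612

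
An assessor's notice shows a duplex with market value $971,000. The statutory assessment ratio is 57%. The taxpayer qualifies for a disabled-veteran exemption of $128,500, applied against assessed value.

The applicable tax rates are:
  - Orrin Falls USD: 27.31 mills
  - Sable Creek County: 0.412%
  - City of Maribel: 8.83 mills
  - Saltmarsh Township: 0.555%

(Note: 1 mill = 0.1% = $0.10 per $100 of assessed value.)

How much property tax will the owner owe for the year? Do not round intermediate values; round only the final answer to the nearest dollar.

Assessed value = $971,000 × 0.57 = $553,470
Taxable value = $553,470 − $128,500 = $424,970
Orrin Falls USD: $424,970 × 0.02731 = $11,605.9307
Sable Creek County: $424,970 × 0.00412 = $1,750.8764
City of Maribel: $424,970 × 0.00883 = $3,752.4851
Saltmarsh Township: $424,970 × 0.00555 = $2,358.5835
Total = $19,467.8757

$19,468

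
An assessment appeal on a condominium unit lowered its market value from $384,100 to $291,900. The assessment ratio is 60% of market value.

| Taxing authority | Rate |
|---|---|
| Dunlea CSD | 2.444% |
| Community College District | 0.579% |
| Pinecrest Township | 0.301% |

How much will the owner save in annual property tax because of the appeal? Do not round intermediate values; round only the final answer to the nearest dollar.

$1,839

Old assessed value = $384,100 × 0.6 = $230,460
New assessed value = $291,900 × 0.6 = $175,140
Combined rate = 0.02444 + 0.00579 + 0.00301 = 0.03324
Old tax = $230,460 × 0.03324 = $7,660.4904
New tax = $175,140 × 0.03324 = $5,821.6536
Reduction = $7,660.4904 − $5,821.6536 = $1,838.8368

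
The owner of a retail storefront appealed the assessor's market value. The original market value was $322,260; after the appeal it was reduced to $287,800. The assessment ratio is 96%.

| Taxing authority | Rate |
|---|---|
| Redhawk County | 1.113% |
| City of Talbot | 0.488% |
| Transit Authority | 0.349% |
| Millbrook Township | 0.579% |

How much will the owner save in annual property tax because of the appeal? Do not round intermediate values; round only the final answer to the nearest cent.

$836.63

Old assessed value = $322,260 × 0.96 = $309,369.6
New assessed value = $287,800 × 0.96 = $276,288
Combined rate = 0.01113 + 0.00488 + 0.00349 + 0.00579 = 0.02529
Old tax = $309,369.6 × 0.02529 = $7,823.957184
New tax = $276,288 × 0.02529 = $6,987.32352
Reduction = $7,823.957184 − $6,987.32352 = $836.633664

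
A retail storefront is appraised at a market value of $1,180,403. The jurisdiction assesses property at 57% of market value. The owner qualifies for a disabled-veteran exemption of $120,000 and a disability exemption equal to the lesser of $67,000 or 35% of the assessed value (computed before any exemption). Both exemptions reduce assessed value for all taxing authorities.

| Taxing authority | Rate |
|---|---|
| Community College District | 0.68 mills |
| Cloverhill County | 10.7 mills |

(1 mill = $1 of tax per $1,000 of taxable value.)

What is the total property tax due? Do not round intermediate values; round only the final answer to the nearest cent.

$5,528.74

Assessed value = $1,180,403 × 0.57 = $672,829.71
Disability exemption = min($67,000, 35% × $672,829.71) = min($67,000, $235,490.3985) = $67,000 (dollar cap binds)
Taxable value = $672,829.71 − $120,000 − $67,000 = $485,829.71
Community College District: $485,829.71 × 0.00068 = $330.3642028
Cloverhill County: $485,829.71 × 0.0107 = $5,198.377897
Total = $5,528.7420998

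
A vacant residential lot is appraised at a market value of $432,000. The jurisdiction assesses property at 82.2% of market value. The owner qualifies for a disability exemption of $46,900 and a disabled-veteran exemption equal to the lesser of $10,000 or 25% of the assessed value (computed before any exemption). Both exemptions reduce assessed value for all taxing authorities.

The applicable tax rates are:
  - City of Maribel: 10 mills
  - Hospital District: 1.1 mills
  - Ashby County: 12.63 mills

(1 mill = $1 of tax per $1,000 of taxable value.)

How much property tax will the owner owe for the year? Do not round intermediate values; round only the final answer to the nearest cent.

$7,076.38

Assessed value = $432,000 × 0.822 = $355,104
Disabled-veteran exemption = min($10,000, 25% × $355,104) = min($10,000, $88,776) = $10,000 (dollar cap binds)
Taxable value = $355,104 − $46,900 − $10,000 = $298,204
City of Maribel: $298,204 × 0.01 = $2,982.04
Hospital District: $298,204 × 0.0011 = $328.0244
Ashby County: $298,204 × 0.01263 = $3,766.31652
Total = $7,076.38092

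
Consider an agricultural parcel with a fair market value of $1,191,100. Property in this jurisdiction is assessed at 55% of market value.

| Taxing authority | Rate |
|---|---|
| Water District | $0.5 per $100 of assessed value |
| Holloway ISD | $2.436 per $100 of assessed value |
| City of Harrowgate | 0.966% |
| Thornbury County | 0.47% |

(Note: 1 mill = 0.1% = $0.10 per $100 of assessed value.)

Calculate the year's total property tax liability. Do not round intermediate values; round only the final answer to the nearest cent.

$28,641.19

Assessed value = $1,191,100 × 0.55 = $655,105
Water District: $655,105 × 0.005 = $3,275.525
Holloway ISD: $655,105 × 0.02436 = $15,958.3578
City of Harrowgate: $655,105 × 0.00966 = $6,328.3143
Thornbury County: $655,105 × 0.0047 = $3,078.9935
Total = $28,641.1906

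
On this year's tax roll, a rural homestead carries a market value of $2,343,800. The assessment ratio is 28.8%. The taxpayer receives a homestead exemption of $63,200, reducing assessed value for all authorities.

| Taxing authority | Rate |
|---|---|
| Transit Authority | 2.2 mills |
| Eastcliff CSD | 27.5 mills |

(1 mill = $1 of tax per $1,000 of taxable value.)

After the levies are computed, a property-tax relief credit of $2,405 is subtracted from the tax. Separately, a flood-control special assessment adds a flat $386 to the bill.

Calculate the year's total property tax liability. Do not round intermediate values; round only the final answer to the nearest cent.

$16,151.89

Assessed value = $2,343,800 × 0.288 = $675,014.4
Taxable value = $675,014.4 − $63,200 = $611,814.4
Transit Authority: $611,814.4 × 0.0022 = $1,345.99168
Eastcliff CSD: $611,814.4 × 0.0275 = $16,824.896
Levies subtotal = $18,170.88768
After credit = $18,170.88768 − $2,405 = $15,765.88768
Total = $15,765.88768 + $386 = $16,151.88768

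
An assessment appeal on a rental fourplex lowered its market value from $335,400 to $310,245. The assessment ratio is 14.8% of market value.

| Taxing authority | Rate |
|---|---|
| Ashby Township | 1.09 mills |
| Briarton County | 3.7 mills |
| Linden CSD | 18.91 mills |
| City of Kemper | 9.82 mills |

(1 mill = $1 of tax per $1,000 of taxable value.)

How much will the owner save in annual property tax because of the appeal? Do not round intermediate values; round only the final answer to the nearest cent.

$124.79

Old assessed value = $335,400 × 0.148 = $49,639.2
New assessed value = $310,245 × 0.148 = $45,916.26
Combined rate = 0.00109 + 0.0037 + 0.01891 + 0.00982 = 0.03352
Old tax = $49,639.2 × 0.03352 = $1,663.905984
New tax = $45,916.26 × 0.03352 = $1,539.1130352
Reduction = $1,663.905984 − $1,539.1130352 = $124.7929488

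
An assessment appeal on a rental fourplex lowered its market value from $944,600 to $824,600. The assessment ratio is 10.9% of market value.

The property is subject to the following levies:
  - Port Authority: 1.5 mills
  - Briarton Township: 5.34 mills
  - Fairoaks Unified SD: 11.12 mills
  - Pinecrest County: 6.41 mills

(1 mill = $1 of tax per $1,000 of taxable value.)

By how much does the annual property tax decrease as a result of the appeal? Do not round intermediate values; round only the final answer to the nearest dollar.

Old assessed value = $944,600 × 0.109 = $102,961.4
New assessed value = $824,600 × 0.109 = $89,881.4
Combined rate = 0.0015 + 0.00534 + 0.01112 + 0.00641 = 0.02437
Old tax = $102,961.4 × 0.02437 = $2,509.169318
New tax = $89,881.4 × 0.02437 = $2,190.409718
Reduction = $2,509.169318 − $2,190.409718 = $318.7596

$319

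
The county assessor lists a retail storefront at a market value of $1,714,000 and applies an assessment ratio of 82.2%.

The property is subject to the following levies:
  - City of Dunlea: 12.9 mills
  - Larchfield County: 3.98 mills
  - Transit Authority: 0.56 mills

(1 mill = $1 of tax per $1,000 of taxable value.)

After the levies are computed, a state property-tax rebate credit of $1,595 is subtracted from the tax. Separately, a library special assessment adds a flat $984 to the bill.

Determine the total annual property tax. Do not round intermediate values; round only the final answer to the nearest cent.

Assessed value = $1,714,000 × 0.822 = $1,408,908
City of Dunlea: $1,408,908 × 0.0129 = $18,174.9132
Larchfield County: $1,408,908 × 0.00398 = $5,607.45384
Transit Authority: $1,408,908 × 0.00056 = $788.98848
Levies subtotal = $24,571.35552
After credit = $24,571.35552 − $1,595 = $22,976.35552
Total = $22,976.35552 + $984 = $23,960.35552

$23,960.36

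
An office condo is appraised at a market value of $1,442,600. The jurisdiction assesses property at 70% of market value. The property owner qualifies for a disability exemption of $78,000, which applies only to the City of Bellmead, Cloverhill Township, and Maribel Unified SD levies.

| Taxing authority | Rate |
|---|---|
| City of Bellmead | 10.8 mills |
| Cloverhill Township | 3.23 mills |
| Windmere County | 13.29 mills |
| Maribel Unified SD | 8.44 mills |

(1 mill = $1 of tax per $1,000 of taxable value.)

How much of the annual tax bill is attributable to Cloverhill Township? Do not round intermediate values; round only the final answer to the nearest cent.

Assessed value = $1,442,600 × 0.7 = $1,009,820
Cloverhill Township taxable value = $1,009,820 − $78,000 = $931,820
Cloverhill Township levy = $931,820 × 0.00323 = $3,009.7786

$3,009.78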